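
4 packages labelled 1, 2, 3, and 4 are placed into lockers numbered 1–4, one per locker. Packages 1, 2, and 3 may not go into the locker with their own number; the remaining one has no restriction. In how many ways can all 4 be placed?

11

Let Aᵢ (for i ∈ {1, 2, 3}) be the placements that put package i in its forbidden locker. Any j of these fix j positions, leaving (4−j)! ways to fill the rest, and there are C(3,j) ways to pick which j.
By inclusion–exclusion, the number of valid placements is Σ_{j=0}^{3} (−1)^j C(3,j)·(4−j)!.
Computing: 24 − 18 + 6 − 1 = 11.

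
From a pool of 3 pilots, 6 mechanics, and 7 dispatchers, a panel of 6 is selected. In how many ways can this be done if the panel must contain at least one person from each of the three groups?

With no constraint there are C(16,6) = 8008 possible selections.
Subtract selections that omit an entire group: no pilots → C(13,6) = 1716; no mechanics → C(10,6) = 210; no dispatchers → C(9,6) = 84.
Add back selections omitting two groups (i.e. drawn from a single group): C(3,6) + C(6,6) + C(7,6) = 8.
By inclusion–exclusion: 8008 − 2010 + 8 = 6006.

6006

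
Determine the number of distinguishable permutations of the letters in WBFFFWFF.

WBFFFWFF has 8 letters with F appearing 5 times and W appearing twice.
So there are 8! / (5!·2!) = 168 distinguishable arrangements.

168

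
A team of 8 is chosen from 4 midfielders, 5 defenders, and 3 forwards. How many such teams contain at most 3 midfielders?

425

Split by how many midfielders are chosen (0 through 3).
Sum: C(4,0)·C(8,8) + C(4,1)·C(8,7) + C(4,2)·C(8,6) + C(4,3)·C(8,5) = 1 + 32 + 168 + 224 = 425.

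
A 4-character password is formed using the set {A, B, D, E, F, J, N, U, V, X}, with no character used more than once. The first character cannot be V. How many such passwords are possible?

The first character has 10−1 = 9 choices (anything except V).
The remaining 3 characters are filled from the other 9 symbols without repetition: 9 × 8 × 7 = 504.
Total: 9 × 504 = 4536.

4536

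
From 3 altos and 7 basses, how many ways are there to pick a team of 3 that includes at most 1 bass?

22

Split by how many basses are chosen (0 through 1).
Sum: C(7,0)·C(3,3) + C(7,1)·C(3,2) = 1 + 21 = 22.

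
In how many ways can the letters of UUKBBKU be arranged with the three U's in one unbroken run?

30

Treat the 3 copies of U as a single block. The multiset to arrange is then {UUU, B, B, K, K}, 5 items in all.
That gives (5)!/(2!·2!) = 30 arrangements.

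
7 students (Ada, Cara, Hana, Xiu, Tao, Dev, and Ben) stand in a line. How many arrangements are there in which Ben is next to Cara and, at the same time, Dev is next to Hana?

480

Treat {Ben,Cara} as one block (2 orders) and {Dev,Hana} as another (2 orders).
That leaves 5 units to arrange: 2 × 2 × 5! = 4 × 120 = 480.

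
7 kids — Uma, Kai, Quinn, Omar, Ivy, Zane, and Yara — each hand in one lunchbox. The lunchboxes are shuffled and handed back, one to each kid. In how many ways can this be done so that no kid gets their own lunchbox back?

1854

Count assignments avoiding every fixed point. For any j of the 7 kids fixed to their own lunchbox, the other 7−j can be arranged in (7−j)! ways.
By inclusion–exclusion this is Σ_{j=0}^{7} (−1)^j C(7,j)·(7−j)!.
Computing: 5040 − 5040 + 2520 − 840 + 210 − 42 + 7 − 1 = 1854.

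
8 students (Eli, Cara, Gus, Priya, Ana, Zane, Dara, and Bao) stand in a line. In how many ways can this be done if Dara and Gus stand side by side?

10080

Treat {Dara, Gus} as a single unit. There are 7 units to order, and the pair itself can be ordered 2 ways.
So the count is 2·(7)! = 10080.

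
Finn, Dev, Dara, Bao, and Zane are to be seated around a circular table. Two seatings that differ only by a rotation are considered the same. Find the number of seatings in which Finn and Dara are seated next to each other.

Treat {Finn, Dara} as one unit (2 internal orders) and seat the resulting 4 units around the table: (3)! circular arrangements.
So 2 × (3)! = 2 × 6 = 12.

12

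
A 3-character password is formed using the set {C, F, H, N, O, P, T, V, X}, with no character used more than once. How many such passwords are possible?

504

With no repetition, fill the 3 characters in order: 9 choices, then 8, down to 7.
That product is 9 × 8 × 7 = 504.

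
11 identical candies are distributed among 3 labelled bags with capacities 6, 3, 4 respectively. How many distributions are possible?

6

By stars and bars, unrestricted non-negative solutions to x_1+…+x_3 = 11 number C(11+2,2) = 78.
Subtract solutions that violate a single cap (substitute x_i' = x_i − (cap_i+1)): x_1 ≥ 7 gives C(6,2) = 15; x_2 ≥ 4 gives C(9,2) = 36; x_3 ≥ 5 gives C(8,2) = 28. Together 79.
Add back pairs where two caps are both exceeded: 1 + 0 + 6 = 7.
By inclusion–exclusion the count is 78 − 79 + 7 = 6.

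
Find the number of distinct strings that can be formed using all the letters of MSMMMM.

MSMMMM has 6 letters with M appearing 5 times.
So there are 6! / (5!) = 6 distinguishable arrangements.

6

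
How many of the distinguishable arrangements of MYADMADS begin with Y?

Fix Y in the first position and arrange the remaining 7 letters.
Those 7 letters have A appearing twice, D appearing twice, and M appearing twice, giving (7)!/(2!·2!·2!) = 630.

630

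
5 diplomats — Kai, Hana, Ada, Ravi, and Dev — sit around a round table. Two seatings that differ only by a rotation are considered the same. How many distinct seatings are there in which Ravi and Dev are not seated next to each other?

Without the restriction there are (4)! = 24 seatings.
Seatings with Ravi beside Dev: treat them as a block with 2 internal orders, giving 2 × (3)! = 12.
Subtracting, 24 − 12 = 12.

12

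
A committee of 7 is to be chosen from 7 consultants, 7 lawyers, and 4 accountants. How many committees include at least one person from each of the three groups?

27734

Total 7-person selections from all 18: C(18,7) = 31824.
Subtract selections that omit an entire group: no consultants → C(11,7) = 330; no lawyers → C(11,7) = 330; no accountants → C(14,7) = 3432.
Add back selections omitting two groups (i.e. drawn from a single group): C(7,7) + C(7,7) + C(4,7) = 2.
By inclusion–exclusion: 31824 − 4092 + 2 = 27734.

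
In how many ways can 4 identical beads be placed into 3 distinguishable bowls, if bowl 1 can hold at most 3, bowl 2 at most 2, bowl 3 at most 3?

By stars and bars, unrestricted non-negative solutions to x_1+…+x_3 = 4 number C(4+2,2) = 15.
Subtract solutions that violate a single cap (substitute x_i' = x_i − (cap_i+1)): x_1 ≥ 4 gives C(2,2) = 1; x_2 ≥ 3 gives C(3,2) = 3; x_3 ≥ 4 gives C(2,2) = 1. Together 5.
No two caps can be exceeded simultaneously, so the pair terms are all 0.
By inclusion–exclusion the count is 15 − 5 + 0 = 10.

10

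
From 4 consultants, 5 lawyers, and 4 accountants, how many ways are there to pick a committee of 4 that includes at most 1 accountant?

462

Split by how many accountants are chosen (0 through 1).
Sum: C(4,0)·C(9,4) + C(4,1)·C(9,3) = 126 + 336 = 462.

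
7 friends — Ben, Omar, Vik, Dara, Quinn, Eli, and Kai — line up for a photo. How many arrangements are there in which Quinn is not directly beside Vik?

3600

Of the 7! = 5040 arrangements, those with Quinn and Vik adjacent number 2 × 6! = 1440 (treat the pair as a block with 2 internal orders).
Complementary counting: 5040 − 1440 = 3600.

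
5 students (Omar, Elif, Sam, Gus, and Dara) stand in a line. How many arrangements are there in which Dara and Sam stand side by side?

48

Place the 3 others and the Dara-Sam pair as 4 objects in a line; the pair has 2 internal arrangements.
So the count is 2·(4)! = 48.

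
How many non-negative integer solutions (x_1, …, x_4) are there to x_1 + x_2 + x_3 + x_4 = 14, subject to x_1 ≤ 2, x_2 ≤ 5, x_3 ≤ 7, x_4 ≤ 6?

Ignoring the caps, the number of non-negative solutions to x_1+…+x_4 = 14 is C(17,3) = 680.
Subtract solutions that violate a single cap (substitute x_i' = x_i − (cap_i+1)): x_1 ≥ 3 gives C(14,3) = 364; x_2 ≥ 6 gives C(11,3) = 165; x_3 ≥ 8 gives C(9,3) = 84; x_4 ≥ 7 gives C(10,3) = 120. Together 733.
Add back pairs where two caps are both exceeded: 56 + 20 + 35 + 1 + 4 + 0 = 116.
By inclusion–exclusion the count is 680 − 733 + 116 = 63.

63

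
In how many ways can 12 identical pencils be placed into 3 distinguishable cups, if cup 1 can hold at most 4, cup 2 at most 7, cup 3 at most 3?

6

By stars and bars, unrestricted non-negative solutions to x_1+…+x_3 = 12 number C(12+2,2) = 91.
Subtract solutions that violate a single cap (substitute x_i' = x_i − (cap_i+1)): x_1 ≥ 5 gives C(9,2) = 36; x_2 ≥ 8 gives C(6,2) = 15; x_3 ≥ 4 gives C(10,2) = 45. Together 96.
Add back pairs where two caps are both exceeded: 0 + 10 + 1 = 11.
By inclusion–exclusion the count is 91 − 96 + 11 = 6.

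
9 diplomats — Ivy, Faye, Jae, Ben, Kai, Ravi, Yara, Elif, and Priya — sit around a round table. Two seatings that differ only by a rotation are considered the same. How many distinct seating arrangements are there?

Seat Ivy anywhere (absorbing the rotational symmetry), then permute the other 8: (8)! = 40320.

40320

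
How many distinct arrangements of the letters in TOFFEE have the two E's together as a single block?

Treat the 2 copies of E as a single block. The multiset to arrange is then {EE, F, F, O, T}, 5 items in all.
That gives (5)!/(2!) = 60 arrangements.

60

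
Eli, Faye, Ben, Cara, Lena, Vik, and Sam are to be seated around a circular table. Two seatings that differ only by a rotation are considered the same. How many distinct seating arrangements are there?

720

Seat Eli anywhere (absorbing the rotational symmetry), then permute the other 6: (6)! = 720.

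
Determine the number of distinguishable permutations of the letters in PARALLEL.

The 8 letters of PARALLEL have repeats: A appearing twice and L appearing 3 times.
Dividing 8! = 40320 by 3!·2! = 12 for the repeated letters gives 3360.

3360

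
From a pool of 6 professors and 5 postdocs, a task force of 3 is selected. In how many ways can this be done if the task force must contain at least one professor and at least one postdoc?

135

With no constraint there are C(11,3) = 165 possible selections.
Selections missing a whole group: no professors → C(5,3) = 10; no postdocs → C(6,3) = 20.
Both groups omitted at once is impossible, so 165 − 30 = 135.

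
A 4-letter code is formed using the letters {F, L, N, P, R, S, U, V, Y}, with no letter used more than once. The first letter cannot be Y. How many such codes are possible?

2688

The first letter has 9−1 = 8 choices (anything except Y).
The remaining 3 letters are filled from the other 8 symbols without repetition: 8 × 7 × 6 = 336.
Total: 8 × 336 = 2688.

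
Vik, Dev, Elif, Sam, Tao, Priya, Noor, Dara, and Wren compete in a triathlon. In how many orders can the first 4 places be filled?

This is an ordered selection of 4 from 9: P(9,4).
That gives 9 × 8 × 7 × 6 = 3024.

3024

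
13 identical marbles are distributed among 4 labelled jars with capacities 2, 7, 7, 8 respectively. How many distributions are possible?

Ignoring the caps, the number of non-negative solutions to x_1+…+x_4 = 13 is C(16,3) = 560.
Subtract solutions that violate a single cap (substitute x_i' = x_i − (cap_i+1)): x_1 ≥ 3 gives C(13,3) = 286; x_2 ≥ 8 gives C(8,3) = 56; x_3 ≥ 8 gives C(8,3) = 56; x_4 ≥ 9 gives C(7,3) = 35. Together 433.
Add back pairs where two caps are both exceeded: 10 + 10 + 4 + 0 + 0 + 0 = 24.
By inclusion–exclusion the count is 560 − 433 + 24 = 151.

151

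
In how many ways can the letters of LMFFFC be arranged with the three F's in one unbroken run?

Treat the 3 copies of F as a single block. The multiset to arrange is then {FFF, C, L, M}, 4 items in all.
All 4 items are distinct, so there are (4)! = 24 arrangements.

24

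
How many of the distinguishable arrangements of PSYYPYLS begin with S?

420

Fix S in the first position and arrange the remaining 7 letters.
Those 7 letters have P appearing twice and Y appearing 3 times, giving (7)!/(3!·2!) = 420.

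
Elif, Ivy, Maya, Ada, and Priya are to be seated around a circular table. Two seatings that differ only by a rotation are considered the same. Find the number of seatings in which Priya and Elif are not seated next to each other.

12

All circular seatings of 5 people number (4)! = 24.
Seatings with Priya beside Elif: treat them as a block with 2 internal orders, giving 2 × (3)! = 12.
Subtracting, 24 − 12 = 12.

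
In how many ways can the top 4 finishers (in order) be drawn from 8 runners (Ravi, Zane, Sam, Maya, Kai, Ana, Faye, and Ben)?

There are 8 choices for 1st place, 7 for 2nd, and so on down to 5 for position 4.
That gives 8 × 7 × 6 × 5 = 1680.

1680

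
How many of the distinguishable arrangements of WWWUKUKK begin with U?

140

With the first slot taken by U, it remains to arrange the other 7 letters (WWWKUKK).
Those 7 letters have K appearing 3 times and W appearing 3 times, giving (7)!/(3!·3!) = 140.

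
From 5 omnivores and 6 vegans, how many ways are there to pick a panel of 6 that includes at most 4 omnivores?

456

Split by how many omnivores are chosen (0 through 4).
Sum: C(5,0)·C(6,6) + C(5,1)·C(6,5) + C(5,2)·C(6,4) + C(5,3)·C(6,3) + C(5,4)·C(6,2) = 1 + 30 + 150 + 200 + 75 = 456.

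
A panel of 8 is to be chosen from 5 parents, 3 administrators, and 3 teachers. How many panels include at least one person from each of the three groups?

Unrestricted: C(11,8) = 165 ways to pick any 8 of the 11.
Subtract selections that omit an entire group: no parents → C(6,8) = 0; no administrators → C(8,8) = 1; no teachers → C(8,8) = 1.
Add back selections omitting two groups (i.e. drawn from a single group): C(5,8) + C(3,8) + C(3,8) = 0.
By inclusion–exclusion: 165 − 2 + 0 = 163.

163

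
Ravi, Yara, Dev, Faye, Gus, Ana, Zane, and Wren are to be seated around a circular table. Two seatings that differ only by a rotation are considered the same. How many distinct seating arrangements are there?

Fix one person's seat to break rotational symmetry; the remaining 7 people can be arranged in (7)! = 5040 ways.

5040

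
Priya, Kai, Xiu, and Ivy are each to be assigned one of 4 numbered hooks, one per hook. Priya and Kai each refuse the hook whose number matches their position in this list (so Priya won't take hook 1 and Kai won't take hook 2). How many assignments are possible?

Let Aᵢ (for i ∈ {1, 2}) be the placements that put person i in their forbidden hook. Any j of these fix j positions, leaving (4−j)! ways to fill the rest, and there are C(2,j) ways to pick which j.
By inclusion–exclusion, the number of valid placements is Σ_{j=0}^{2} (−1)^j C(2,j)·(4−j)!.
Computing: 24 − 12 + 2 = 14.

14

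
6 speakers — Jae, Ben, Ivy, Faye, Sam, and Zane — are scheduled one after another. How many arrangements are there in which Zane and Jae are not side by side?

There are 6! = 720 arrangements in all. If Zane and Jae are adjacent, merging them into one block gives 2·(5)! = 240 arrangements.
Complementary counting: 720 − 240 = 480.

480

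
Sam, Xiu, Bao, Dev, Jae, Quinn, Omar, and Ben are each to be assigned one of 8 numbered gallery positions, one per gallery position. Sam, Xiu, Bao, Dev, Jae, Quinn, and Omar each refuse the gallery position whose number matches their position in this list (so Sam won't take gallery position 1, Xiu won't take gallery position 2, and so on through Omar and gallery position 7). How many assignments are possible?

Let Aᵢ (for 1 ≤ i ≤ 7) be the placements that put person i in their forbidden gallery position. Any j of these fix j positions, leaving (8−j)! ways to fill the rest, and there are C(7,j) ways to pick which j.
By inclusion–exclusion, the number of valid placements is Σ_{j=0}^{7} (−1)^j C(7,j)·(8−j)!.
Computing: 40320 − 35280 + 15120 − 4200 + 840 − 126 + 14 − 1 = 16687.

16687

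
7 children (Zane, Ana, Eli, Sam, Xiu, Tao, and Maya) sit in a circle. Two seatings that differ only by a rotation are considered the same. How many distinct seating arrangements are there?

Seat Zane anywhere (absorbing the rotational symmetry), then permute the other 6: (6)! = 720.

720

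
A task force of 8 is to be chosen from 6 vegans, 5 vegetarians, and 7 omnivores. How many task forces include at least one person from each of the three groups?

With no constraint there are C(18,8) = 43758 possible selections.
Subtract selections that omit an entire group: no vegans → C(12,8) = 495; no vegetarians → C(13,8) = 1287; no omnivores → C(11,8) = 165.
Add back selections omitting two groups (i.e. drawn from a single group): C(6,8) + C(5,8) + C(7,8) = 0.
By inclusion–exclusion: 43758 − 1947 + 0 = 41811.

41811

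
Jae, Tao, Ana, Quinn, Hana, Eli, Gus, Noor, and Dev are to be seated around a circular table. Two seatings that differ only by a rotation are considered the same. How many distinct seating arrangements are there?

40320

Seat Jae anywhere (absorbing the rotational symmetry), then permute the other 8: (8)! = 40320.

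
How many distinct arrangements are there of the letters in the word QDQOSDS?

630

The 7 letters of QDQOSDS have repeats: D appearing twice, Q appearing twice, and S appearing twice.
Dividing 7! = 5040 by 2!·2!·2! = 8 for the repeated letters gives 630.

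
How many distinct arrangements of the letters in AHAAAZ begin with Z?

5

Fix Z in the first position and arrange the remaining 5 letters.
Those 5 letters have A appearing 4 times, giving (5)!/(4!) = 5.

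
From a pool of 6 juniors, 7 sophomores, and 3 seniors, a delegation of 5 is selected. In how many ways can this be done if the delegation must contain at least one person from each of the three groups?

2730

Unrestricted: C(16,5) = 4368 ways to pick any 5 of the 16.
Subtract selections that omit an entire group: no juniors → C(10,5) = 252; no sophomores → C(9,5) = 126; no seniors → C(13,5) = 1287.
Add back selections omitting two groups (i.e. drawn from a single group): C(6,5) + C(7,5) + C(3,5) = 27.
By inclusion–exclusion: 4368 − 1665 + 27 = 2730.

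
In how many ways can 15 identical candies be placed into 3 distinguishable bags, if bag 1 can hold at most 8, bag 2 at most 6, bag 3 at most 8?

Ignoring the caps, the number of non-negative solutions to x_1+…+x_3 = 15 is C(17,2) = 136.
Subtract solutions that violate a single cap (substitute x_i' = x_i − (cap_i+1)): x_1 ≥ 9 gives C(8,2) = 28; x_2 ≥ 7 gives C(10,2) = 45; x_3 ≥ 9 gives C(8,2) = 28. Together 101.
No two caps can be exceeded simultaneously, so the pair terms are all 0.
By inclusion–exclusion the count is 136 − 101 + 0 = 35.

35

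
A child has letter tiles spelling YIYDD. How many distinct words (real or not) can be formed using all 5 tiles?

The 5 letters of YIYDD have repeats: D appearing twice and Y appearing twice.
So there are 5! / (2!·2!) = 30 distinguishable arrangements.

30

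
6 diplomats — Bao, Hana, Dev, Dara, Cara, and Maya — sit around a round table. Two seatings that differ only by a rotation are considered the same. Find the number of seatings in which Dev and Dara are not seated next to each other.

72

All circular seatings of 6 people number (5)! = 120.
Those with Dev next to Dara: fuse the pair into one unit and seat 5 units around a circle — 2·(4)! = 48.
Subtracting, 120 − 48 = 72.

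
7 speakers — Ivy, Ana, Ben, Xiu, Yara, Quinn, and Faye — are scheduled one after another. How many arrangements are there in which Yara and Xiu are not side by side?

3600

Of the 7! = 5040 arrangements, those with Yara and Xiu adjacent number 2 × 6! = 1440 (treat the pair as a block with 2 internal orders).
Complementary counting: 5040 − 1440 = 3600.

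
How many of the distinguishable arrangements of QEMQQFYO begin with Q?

Fix Q in the first position and arrange the remaining 7 letters.
Those 7 letters have Q appearing twice, giving (7)!/(2!) = 2520.

2520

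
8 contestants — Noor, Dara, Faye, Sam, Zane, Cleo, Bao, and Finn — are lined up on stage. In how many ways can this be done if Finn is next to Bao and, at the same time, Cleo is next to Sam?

2880

Treat {Finn,Bao} as one block (2 orders) and {Cleo,Sam} as another (2 orders).
That leaves 6 units to arrange: 2 × 2 × 6! = 4 × 720 = 2880.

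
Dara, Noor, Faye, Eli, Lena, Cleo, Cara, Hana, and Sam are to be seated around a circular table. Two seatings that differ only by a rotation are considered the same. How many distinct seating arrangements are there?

40320

Around a circle, 9 distinct people have 9!/9 = (8)! = 40320 rotationally distinct seatings.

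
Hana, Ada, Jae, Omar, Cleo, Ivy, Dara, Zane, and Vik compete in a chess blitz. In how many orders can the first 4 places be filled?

There are 9 choices for 1st place, 8 for 2nd, and so on down to 6 for position 4.
That gives 9 × 8 × 7 × 6 = 3024.

3024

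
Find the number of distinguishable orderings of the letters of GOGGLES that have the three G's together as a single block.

120

Treat the 3 copies of G as a single block. The multiset to arrange is then {GGG, E, L, O, S}, 5 items in all.
All 5 items are distinct, so there are (5)! = 120 arrangements.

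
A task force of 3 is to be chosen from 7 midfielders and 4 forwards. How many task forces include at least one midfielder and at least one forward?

126

With no constraint there are C(11,3) = 165 possible selections.
Selections missing a whole group: no midfielders → C(4,3) = 4; no forwards → C(7,3) = 35.
Both groups omitted at once is impossible, so 165 − 39 = 126.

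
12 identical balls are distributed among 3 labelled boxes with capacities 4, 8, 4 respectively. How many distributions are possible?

15

By stars and bars, unrestricted non-negative solutions to x_1+…+x_3 = 12 number C(12+2,2) = 91.
Subtract solutions that violate a single cap (substitute x_i' = x_i − (cap_i+1)): x_1 ≥ 5 gives C(9,2) = 36; x_2 ≥ 9 gives C(5,2) = 10; x_3 ≥ 5 gives C(9,2) = 36. Together 82.
Add back pairs where two caps are both exceeded: 0 + 6 + 0 = 6.
By inclusion–exclusion the count is 91 − 82 + 6 = 15.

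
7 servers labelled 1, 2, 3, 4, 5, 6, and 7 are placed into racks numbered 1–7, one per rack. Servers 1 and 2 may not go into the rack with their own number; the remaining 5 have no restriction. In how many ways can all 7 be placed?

3720

Let Aᵢ (for i ∈ {1, 2}) be the placements that put server i in its forbidden rack. Any j of these fix j positions, leaving (7−j)! ways to fill the rest, and there are C(2,j) ways to pick which j.
By inclusion–exclusion, the number of valid placements is Σ_{j=0}^{2} (−1)^j C(2,j)·(7−j)!.
Computing: 5040 − 1440 + 120 = 3720.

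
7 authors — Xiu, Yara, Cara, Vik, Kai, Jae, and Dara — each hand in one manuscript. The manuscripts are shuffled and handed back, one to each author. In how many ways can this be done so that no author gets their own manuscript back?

Let Aᵢ be the assignments in which author i gets their own manuscript. We want the size of the complement of A₁∪…∪A_7.
By inclusion–exclusion this is Σ_{j=0}^{7} (−1)^j C(7,j)·(7−j)!.
Computing: 5040 − 5040 + 2520 − 840 + 210 − 42 + 7 − 1 = 1854.

1854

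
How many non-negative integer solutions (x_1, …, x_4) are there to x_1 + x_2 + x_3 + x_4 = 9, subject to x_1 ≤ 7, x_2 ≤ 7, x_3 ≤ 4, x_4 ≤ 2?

97

Without the upper bounds there are C(12,3) = 220 ways to split 9 among 4 variables.
Subtract solutions that violate a single cap (substitute x_i' = x_i − (cap_i+1)): x_1 ≥ 8 gives C(4,3) = 4; x_2 ≥ 8 gives C(4,3) = 4; x_3 ≥ 5 gives C(7,3) = 35; x_4 ≥ 3 gives C(9,3) = 84. Together 127.
Add back pairs where two caps are both exceeded: 0 + 0 + 0 + 0 + 0 + 4 = 4.
By inclusion–exclusion the count is 220 − 127 + 4 = 97.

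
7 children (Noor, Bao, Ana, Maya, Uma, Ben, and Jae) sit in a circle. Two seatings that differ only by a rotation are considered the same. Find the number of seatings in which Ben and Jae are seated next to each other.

240

Glue Ben and Jae into a block (2 internal orders). Seating 6 units around a circle gives (5)! arrangements.
So 2 × (5)! = 2 × 120 = 240.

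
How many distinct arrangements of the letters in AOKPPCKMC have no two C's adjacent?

35280

There are 9!/(2!·2!·2!) = 45360 arrangements of AOKPPCKMC in total.
Arrangements with the C's together: treat CC as one letter, giving (8)!/(2!·2!) = 10080.
Hence 45360 − 10080 = 35280.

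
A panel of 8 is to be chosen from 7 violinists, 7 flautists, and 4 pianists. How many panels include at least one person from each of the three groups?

With no constraint there are C(18,8) = 43758 possible selections.
Selections missing a whole group: no violinists → C(11,8) = 165; no flautists → C(11,8) = 165; no pianists → C(14,8) = 3003.
Add back selections omitting two groups (i.e. drawn from a single group): C(7,8) + C(7,8) + C(4,8) = 0.
By inclusion–exclusion: 43758 − 3333 + 0 = 40425.

40425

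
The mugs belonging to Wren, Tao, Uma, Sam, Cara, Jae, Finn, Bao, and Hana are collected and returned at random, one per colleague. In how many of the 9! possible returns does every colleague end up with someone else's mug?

133496

Count assignments avoiding every fixed point. For any j of the 9 colleagues fixed to their own mug, the other 9−j can be arranged in (9−j)! ways.
By inclusion–exclusion this is Σ_{j=0}^{9} (−1)^j C(9,j)·(9−j)!.
Computing: 362880 − 362880 + 181440 − 60480 + 15120 − 3024 + 504 − 72 + 9 − 1 = 133496.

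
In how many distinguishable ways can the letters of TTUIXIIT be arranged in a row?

1120

Letter multiplicities in TTUIXIIT: I×3, T×3, U×1, X×1.
So there are 8! / (3!·3!) = 1120 distinguishable arrangements.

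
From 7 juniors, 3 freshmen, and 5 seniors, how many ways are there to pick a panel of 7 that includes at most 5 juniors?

6378

Split by how many juniors are chosen (0 through 5).
Sum: C(7,0)·C(8,7) + C(7,1)·C(8,6) + C(7,2)·C(8,5) + C(7,3)·C(8,4) + C(7,4)·C(8,3) + C(7,5)·C(8,2) = 8 + 196 + 1176 + 2450 + 1960 + 588 = 6378.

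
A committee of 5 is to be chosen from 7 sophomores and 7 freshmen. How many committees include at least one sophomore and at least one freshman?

With no constraint there are C(14,5) = 2002 possible selections.
Selections missing a whole group: no sophomores → C(7,5) = 21; no freshmen → C(7,5) = 21.
Both groups omitted at once is impossible, so 2002 − 42 = 1960.

1960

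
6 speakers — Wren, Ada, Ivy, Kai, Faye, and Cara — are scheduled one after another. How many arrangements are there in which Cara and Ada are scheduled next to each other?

240

Glue Cara and Ada into one block (2 internal orders), leaving 5 units to arrange in a row.
That gives 2 × 5! = 2 × 120 = 240.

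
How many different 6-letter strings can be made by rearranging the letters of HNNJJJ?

60

The 6 letters of HNNJJJ have repeats: J appearing 3 times and N appearing twice.
The number of distinct arrangements is 6!/(3!·2!) = 720/12 = 60.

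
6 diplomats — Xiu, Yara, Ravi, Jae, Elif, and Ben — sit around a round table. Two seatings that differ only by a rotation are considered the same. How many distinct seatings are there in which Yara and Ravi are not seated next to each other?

72

Without the restriction there are (5)! = 120 seatings.
Those with Yara next to Ravi: fuse the pair into one unit and seat 5 units around a circle — 2·(4)! = 48.
Subtracting, 120 − 48 = 72.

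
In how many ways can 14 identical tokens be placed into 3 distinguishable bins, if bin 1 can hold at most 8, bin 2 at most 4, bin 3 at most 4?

6

By stars and bars, unrestricted non-negative solutions to x_1+…+x_3 = 14 number C(14+2,2) = 120.
Subtract solutions that violate a single cap (substitute x_i' = x_i − (cap_i+1)): x_1 ≥ 9 gives C(7,2) = 21; x_2 ≥ 5 gives C(11,2) = 55; x_3 ≥ 5 gives C(11,2) = 55. Together 131.
Add back pairs where two caps are both exceeded: 1 + 1 + 15 = 17.
By inclusion–exclusion the count is 120 − 131 + 17 = 6.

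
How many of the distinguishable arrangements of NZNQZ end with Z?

12

Fix Z in the last position and arrange the remaining 4 letters.
Those 4 letters have N appearing twice, giving (4)!/(2!) = 12.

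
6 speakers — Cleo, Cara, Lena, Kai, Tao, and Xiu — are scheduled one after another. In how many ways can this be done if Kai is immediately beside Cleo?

240

Treat {Kai, Cleo} as a single unit. There are 5 units to order, and the pair itself can be ordered 2 ways.
That gives 2 × 5! = 2 × 120 = 240.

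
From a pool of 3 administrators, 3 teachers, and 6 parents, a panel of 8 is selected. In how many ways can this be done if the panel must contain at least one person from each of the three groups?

With no constraint there are C(12,8) = 495 possible selections.
Subtract selections that omit an entire group: no administrators → C(9,8) = 9; no teachers → C(9,8) = 9; no parents → C(6,8) = 0.
Add back selections omitting two groups (i.e. drawn from a single group): C(3,8) + C(3,8) + C(6,8) = 0.
By inclusion–exclusion: 495 − 18 + 0 = 477.

477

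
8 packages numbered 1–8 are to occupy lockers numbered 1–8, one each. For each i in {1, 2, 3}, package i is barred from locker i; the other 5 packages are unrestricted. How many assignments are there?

27240

Let Aᵢ (for i ∈ {1, 2, 3}) be the placements that put package i in its forbidden locker. Any j of these fix j positions, leaving (8−j)! ways to fill the rest, and there are C(3,j) ways to pick which j.
By inclusion–exclusion, the number of valid placements is Σ_{j=0}^{3} (−1)^j C(3,j)·(8−j)!.
Computing: 40320 − 15120 + 2160 − 120 = 27240.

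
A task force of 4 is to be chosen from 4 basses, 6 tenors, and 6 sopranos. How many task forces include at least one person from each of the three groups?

Total 4-person selections from all 16: C(16,4) = 1820.
Selections missing a whole group: no basses → C(12,4) = 495; no tenors → C(10,4) = 210; no sopranos → C(10,4) = 210.
Add back selections omitting two groups (i.e. drawn from a single group): C(4,4) + C(6,4) + C(6,4) = 31.
By inclusion–exclusion: 1820 − 915 + 31 = 936.

936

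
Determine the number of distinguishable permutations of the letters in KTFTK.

Letter multiplicities in KTFTK: F×1, K×2, T×2.
Dividing 5! = 120 by 2!·2! = 4 for the repeated letters gives 30.

30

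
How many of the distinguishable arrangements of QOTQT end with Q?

12

With the last slot taken by Q, it remains to arrange the other 4 letters (OTQT).
Those 4 letters have T appearing twice, giving (4)!/(2!) = 12.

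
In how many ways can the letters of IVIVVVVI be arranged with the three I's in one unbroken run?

Treat the 3 copies of I as a single block. The multiset to arrange is then {III, V, V, V, V, V}, 6 items in all.
That gives (6)!/(5!) = 6 arrangements.

6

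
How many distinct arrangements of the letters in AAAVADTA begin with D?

42

Fix D in the first position and arrange the remaining 7 letters.
Those 7 letters have A appearing 5 times, giving (7)!/(5!) = 42.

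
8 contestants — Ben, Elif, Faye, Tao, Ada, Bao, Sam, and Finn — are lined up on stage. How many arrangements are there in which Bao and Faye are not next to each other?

30240

Of the 8! = 40320 arrangements, those with Bao and Faye adjacent number 2 × 7! = 10080 (treat the pair as a block with 2 internal orders).
Complementary counting: 40320 − 10080 = 30240.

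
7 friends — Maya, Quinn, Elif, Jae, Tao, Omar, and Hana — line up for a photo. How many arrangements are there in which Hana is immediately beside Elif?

Treat {Hana, Elif} as a single unit. There are 6 units to order, and the pair itself can be ordered 2 ways.
So the count is 2·(6)! = 1440.

1440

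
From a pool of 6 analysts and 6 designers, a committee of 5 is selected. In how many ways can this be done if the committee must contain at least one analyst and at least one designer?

With no constraint there are C(12,5) = 792 possible selections.
Selections missing a whole group: no analysts → C(6,5) = 6; no designers → C(6,5) = 6.
Both groups omitted at once is impossible, so 792 − 12 = 780.

780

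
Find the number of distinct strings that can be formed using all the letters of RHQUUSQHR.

22680

Letter multiplicities in RHQUUSQHR: H×2, Q×2, R×2, S×1, U×2.
The number of distinct arrangements is 9!/(2!·2!·2!·2!) = 362880/16 = 22680.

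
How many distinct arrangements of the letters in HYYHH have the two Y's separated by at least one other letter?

6

There are 5!/(3!·2!) = 10 arrangements of HYYHH in total.
If the two Y's are adjacent, glue them into one block, leaving 4 items to arrange: (4)!/(3!) = 4 ways.
Hence 10 − 4 = 6.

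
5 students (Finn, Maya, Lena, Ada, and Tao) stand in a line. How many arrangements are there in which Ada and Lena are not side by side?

There are 5! = 120 arrangements in all. If Ada and Lena are adjacent, merging them into one block gives 2·(4)! = 48 arrangements.
Complementary counting: 120 − 48 = 72.

72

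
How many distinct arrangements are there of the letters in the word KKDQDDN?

420

Letter multiplicities in KKDQDDN: D×3, K×2, N×1, Q×1.
The number of distinct arrangements is 7!/(3!·2!) = 5040/12 = 420.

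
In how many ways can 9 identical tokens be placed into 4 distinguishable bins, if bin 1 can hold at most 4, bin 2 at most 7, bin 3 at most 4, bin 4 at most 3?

92

Without the upper bounds there are C(12,3) = 220 ways to split 9 among 4 bins.
Subtract solutions that violate a single cap (substitute x_i' = x_i − (cap_i+1)): x_1 ≥ 5 gives C(7,3) = 35; x_2 ≥ 8 gives C(4,3) = 4; x_3 ≥ 5 gives C(7,3) = 35; x_4 ≥ 4 gives C(8,3) = 56. Together 130.
Add back pairs where two caps are both exceeded: 0 + 0 + 1 + 0 + 0 + 1 = 2.
By inclusion–exclusion the count is 220 − 130 + 2 = 92.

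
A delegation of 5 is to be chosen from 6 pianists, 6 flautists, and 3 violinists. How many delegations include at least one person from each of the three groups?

1971

Total 5-person selections from all 15: C(15,5) = 3003.
Selections missing a whole group: no pianists → C(9,5) = 126; no flautists → C(9,5) = 126; no violinists → C(12,5) = 792.
Add back selections omitting two groups (i.e. drawn from a single group): C(6,5) + C(6,5) + C(3,5) = 12.
By inclusion–exclusion: 3003 − 1044 + 12 = 1971.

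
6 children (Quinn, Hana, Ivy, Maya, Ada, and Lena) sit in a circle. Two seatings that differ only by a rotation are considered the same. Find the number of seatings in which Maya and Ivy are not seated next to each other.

72

All circular seatings of 6 people number (5)! = 120.
Those with Maya next to Ivy: fuse the pair into one unit and seat 5 units around a circle — 2·(4)! = 48.
Subtracting, 120 − 48 = 72.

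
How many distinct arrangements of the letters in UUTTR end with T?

12

With the last slot taken by T, it remains to arrange the other 4 letters (UUTR).
Those 4 letters have U appearing twice, giving (4)!/(2!) = 12.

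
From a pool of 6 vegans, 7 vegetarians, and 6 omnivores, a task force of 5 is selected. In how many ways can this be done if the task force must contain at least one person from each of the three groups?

8295

Unrestricted: C(19,5) = 11628 ways to pick any 5 of the 19.
Subtract selections that omit an entire group: no vegans → C(13,5) = 1287; no vegetarians → C(12,5) = 792; no omnivores → C(13,5) = 1287.
Add back selections omitting two groups (i.e. drawn from a single group): C(6,5) + C(7,5) + C(6,5) = 33.
By inclusion–exclusion: 11628 − 3366 + 33 = 8295.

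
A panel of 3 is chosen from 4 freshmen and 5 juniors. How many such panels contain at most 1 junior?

34

Split by how many juniors are chosen (0 through 1).
Sum: C(5,0)·C(4,3) + C(5,1)·C(4,2) = 4 + 30 = 34.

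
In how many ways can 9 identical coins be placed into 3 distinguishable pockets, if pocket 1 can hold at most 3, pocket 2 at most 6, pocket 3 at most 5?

By stars and bars, unrestricted non-negative solutions to x_1+…+x_3 = 9 number C(9+2,2) = 55.
Subtract solutions that violate a single cap (substitute x_i' = x_i − (cap_i+1)): x_1 ≥ 4 gives C(7,2) = 21; x_2 ≥ 7 gives C(4,2) = 6; x_3 ≥ 6 gives C(5,2) = 10. Together 37.
No two caps can be exceeded simultaneously, so the pair terms are all 0.
By inclusion–exclusion the count is 55 − 37 + 0 = 18.

18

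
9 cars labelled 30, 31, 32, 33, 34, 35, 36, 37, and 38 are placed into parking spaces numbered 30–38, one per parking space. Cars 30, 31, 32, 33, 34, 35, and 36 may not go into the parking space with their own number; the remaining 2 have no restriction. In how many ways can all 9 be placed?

165016

Let Aᵢ (for 30 ≤ i ≤ 36) be the placements that put car i in its forbidden parking space. Any j of these fix j positions, leaving (9−j)! ways to fill the rest, and there are C(7,j) ways to pick which j.
By inclusion–exclusion, the number of valid placements is Σ_{j=0}^{7} (−1)^j C(7,j)·(9−j)!.
Computing: 362880 − 282240 + 105840 − 25200 + 4200 − 504 + 42 − 2 = 165016.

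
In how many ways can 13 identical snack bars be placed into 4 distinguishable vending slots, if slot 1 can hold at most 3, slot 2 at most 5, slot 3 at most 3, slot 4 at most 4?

10

Without the upper bounds there are C(16,3) = 560 ways to split 13 among 4 vending slots.
Subtract solutions that violate a single cap (substitute x_i' = x_i − (cap_i+1)): x_1 ≥ 4 gives C(12,3) = 220; x_2 ≥ 6 gives C(10,3) = 120; x_3 ≥ 4 gives C(12,3) = 220; x_4 ≥ 5 gives C(11,3) = 165. Together 725.
Add back pairs where two caps are both exceeded: 20 + 56 + 35 + 20 + 10 + 35 = 176.
Subtract triples: 0 + 0 + 1 + 0 = 1.
By inclusion–exclusion the count is 560 − 725 + 176 − 1 = 10.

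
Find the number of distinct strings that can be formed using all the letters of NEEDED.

60

NEEDED has 6 letters with D appearing twice and E appearing 3 times.
Dividing 6! = 720 by 3!·2! = 12 for the repeated letters gives 60.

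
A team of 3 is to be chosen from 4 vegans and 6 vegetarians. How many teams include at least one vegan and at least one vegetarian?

96

Unrestricted: C(10,3) = 120 ways to pick any 3 of the 10.
Selections missing a whole group: no vegans → C(6,3) = 20; no vegetarians → C(4,3) = 4.
Both groups omitted at once is impossible, so 120 − 24 = 96.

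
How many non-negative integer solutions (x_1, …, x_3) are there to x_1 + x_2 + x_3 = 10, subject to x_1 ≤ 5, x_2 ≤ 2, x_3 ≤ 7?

By stars and bars, unrestricted non-negative solutions to x_1+…+x_3 = 10 number C(10+2,2) = 66.
Subtract solutions that violate a single cap (substitute x_i' = x_i − (cap_i+1)): x_1 ≥ 6 gives C(6,2) = 15; x_2 ≥ 3 gives C(9,2) = 36; x_3 ≥ 8 gives C(4,2) = 6. Together 57.
Add back pairs where two caps are both exceeded: 3 + 0 + 0 = 3.
By inclusion–exclusion the count is 66 − 57 + 3 = 12.

12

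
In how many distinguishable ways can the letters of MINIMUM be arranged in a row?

Letter multiplicities in MINIMUM: I×2, M×3, N×1, U×1.
Dividing 7! = 5040 by 3!·2! = 12 for the repeated letters gives 420.

420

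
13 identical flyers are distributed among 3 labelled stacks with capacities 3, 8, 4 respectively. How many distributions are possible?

Ignoring the caps, the number of non-negative solutions to x_1+…+x_3 = 13 is C(15,2) = 105.
Subtract solutions that violate a single cap (substitute x_i' = x_i − (cap_i+1)): x_1 ≥ 4 gives C(11,2) = 55; x_2 ≥ 9 gives C(6,2) = 15; x_3 ≥ 5 gives C(10,2) = 45. Together 115.
Add back pairs where two caps are both exceeded: 1 + 15 + 0 = 16.
By inclusion–exclusion the count is 105 − 115 + 16 = 6.

6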